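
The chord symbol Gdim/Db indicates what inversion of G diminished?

second inversion

Gdim/Db means G diminished with Db in the bass. Db is the fifth of G diminished (G–Bb–Db), so this is second inversion.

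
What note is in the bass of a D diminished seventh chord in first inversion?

F

The third of D diminished seventh (D–F–Ab–Cb) is F; that is the bass in first inversion.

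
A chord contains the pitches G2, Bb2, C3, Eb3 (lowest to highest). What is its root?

C

Reordering G, Bb, C, Eb into stacked thirds gives C–Eb–G–Bb; the bottom of that stack, C, is the root.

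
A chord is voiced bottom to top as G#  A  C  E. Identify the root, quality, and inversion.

The pitch classes G#, A, C, E arrange in thirds as A–C–E–G#: an A minor-major seventh chord.
With the seventh (G#) in the bass, the chord is in third inversion (figured bass 4/2).

A minor-major seventh, third inversion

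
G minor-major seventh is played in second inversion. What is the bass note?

The fifth of G minor-major seventh (G–Bb–D–F#) is D; that is the bass in second inversion.

D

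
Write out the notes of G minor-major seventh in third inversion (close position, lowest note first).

F#, G, Bb, D

G minor-major seventh is G–Bb–D–F#. Third inversion puts the seventh (F#) in the bass, with the remaining tones above: F#, G, Bb, D.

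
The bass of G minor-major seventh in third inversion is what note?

F#

In third inversion the seventh is lowest. For G minor-major seventh (G–Bb–D–F#) that is F#.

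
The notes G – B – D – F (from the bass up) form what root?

G, B, D, F are the tones of a G dominant seventh chord (G–B–D–F), making G the root.

G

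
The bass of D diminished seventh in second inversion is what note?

Ab

D diminished seventh is D–F–Ab–Cb. Second inversion places the fifth in the bass: Ab.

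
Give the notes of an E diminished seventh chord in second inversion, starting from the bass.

Bb, Db, E, G

E diminished seventh is E–G–Bb–Db. Second inversion puts the fifth (Bb) in the bass, with the remaining tones above: Bb, Db, E, G.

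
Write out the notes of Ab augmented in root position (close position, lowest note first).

Spelling Ab augmented: Ab–C–E. In root position the root is bass, giving Ab, C, E from the bottom.

Ab, C, E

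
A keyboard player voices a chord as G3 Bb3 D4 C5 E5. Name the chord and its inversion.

C dominant ninth, second inversion

Reducing to letter names: G, Bb, D, C, E. These stack in thirds as C–E–G–Bb–D — a C dominant ninth chord.
G is the fifth of C dominant ninth; fifth in the bass means second inversion.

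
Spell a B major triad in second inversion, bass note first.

F#, B, D#

Spelling B major: B–D#–F#. In second inversion the fifth is bass, giving F#, B, D# from the bottom.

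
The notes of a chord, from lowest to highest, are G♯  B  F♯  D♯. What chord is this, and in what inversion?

The pitch classes G#, B, F#, D# arrange in thirds as G#–B–D#–F#: a G# minor seventh chord.
With the root (G#) in the bass, the chord is in root position (figured bass 7).

G# minor seventh, root position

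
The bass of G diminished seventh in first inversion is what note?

Bb

The third of G diminished seventh (G–Bb–Db–Fb) is Bb; that is the bass in first inversion.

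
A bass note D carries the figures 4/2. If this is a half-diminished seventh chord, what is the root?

E

The figures 4/2 mean the seventh of the chord is in the bass. If D is the seventh of a half-diminished seventh chord, the root is E (chord tones E–G–Bb–D).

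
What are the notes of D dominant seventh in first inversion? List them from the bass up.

F#, A, C, D

D dominant seventh is D–F#–A–C. First inversion puts the third (F#) in the bass, with the remaining tones above: F#, A, C, D.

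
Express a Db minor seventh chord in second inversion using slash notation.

Second inversion of Db minor seventh has the fifth (Ab) in the bass. As a slash chord: Dbm7/Ab.

Dbm7/Ab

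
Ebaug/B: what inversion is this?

Ebaug/B means Eb augmented with B in the bass. B is the fifth of Eb augmented (Eb–G–B), so this is second inversion.

second inversion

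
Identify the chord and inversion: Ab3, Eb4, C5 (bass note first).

The distinct note names are Ab, Eb, C. Stacked in thirds they read Ab–C–Eb, which is a major triad on Ab.
Ab is the root of Ab major; root in the bass means root position (figured bass 5/3).

Ab major, root position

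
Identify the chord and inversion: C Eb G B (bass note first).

C minor-major seventh, root position

The pitch classes C, Eb, G, B arrange in thirds as C–Eb–G–B: a C minor-major seventh chord.
With the root (C) in the bass, the chord is in root position (figured bass 7).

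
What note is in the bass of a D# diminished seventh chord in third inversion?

C

D# diminished seventh is D#–F#–A–C. Third inversion places the seventh in the bass: C.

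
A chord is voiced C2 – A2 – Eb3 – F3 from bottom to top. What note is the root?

F

Reordering C, A, Eb, F into stacked thirds gives F–A–C–Eb; the bottom of that stack, F, is the root.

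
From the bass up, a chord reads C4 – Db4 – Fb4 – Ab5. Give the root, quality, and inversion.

Db minor-major seventh, third inversion

The distinct note names are C, Db, Fb, Ab. Stacked in thirds they read Db–Fb–Ab–C, which is a minor-major seventh chord on Db.
The lowest note is C, the seventh of the chord, so this is third inversion (figured bass 4/2).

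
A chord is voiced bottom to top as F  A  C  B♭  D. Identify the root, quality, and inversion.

Bb major ninth, second inversion

The distinct note names are F, A, C, Bb, D. Stacked in thirds they read Bb–D–F–A–C, which is a major ninth chord on Bb.
With the fifth (F) in the bass, the chord is in second inversion.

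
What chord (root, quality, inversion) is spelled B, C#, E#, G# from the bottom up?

Reducing to letter names: B, C#, E#, G#. These stack in thirds as C#–E#–G#–B — a C# dominant seventh chord.
B is the seventh of C# dominant seventh; seventh in the bass means third inversion (figured bass 4/2).

C# dominant seventh, third inversion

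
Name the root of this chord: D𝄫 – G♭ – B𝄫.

Gb

Reordering Dbb, Gb, Bbb into stacked thirds gives Gb–Bbb–Dbb; the bottom of that stack, Gb, is the root.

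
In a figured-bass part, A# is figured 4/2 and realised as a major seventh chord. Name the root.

The figures 4/2 mean the seventh of the chord is in the bass. If A# is the seventh of a major seventh chord, the root is B (chord tones B–D#–F#–A#).

B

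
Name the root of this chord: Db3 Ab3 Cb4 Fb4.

Db

Db, Ab, Cb, Fb are the tones of a Db minor seventh chord (Db–Fb–Ab–Cb), making Db the root.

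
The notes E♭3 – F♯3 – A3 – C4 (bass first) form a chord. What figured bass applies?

The notes Eb, F#, A, C stack in thirds as F#–A–C–Eb — an F# diminished seventh chord. The bass Eb is the seventh, so this is third inversion: figured 4/2.

4/2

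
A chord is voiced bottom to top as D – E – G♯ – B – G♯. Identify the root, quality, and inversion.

Reducing to letter names: D, E, G#, B. These stack in thirds as E–G#–B–D — an E dominant seventh chord.
With the seventh (D) in the bass, the chord is in third inversion (figured bass 4/2).

E dominant seventh, third inversion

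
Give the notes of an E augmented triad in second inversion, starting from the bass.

Spelling E augmented: E–G#–B#. In second inversion the fifth is bass, giving B#, E, G# from the bottom.

B#, E, G#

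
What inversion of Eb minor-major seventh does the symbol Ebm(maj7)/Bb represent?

second inversion

Ebm(maj7)/Bb means Eb minor-major seventh with Bb in the bass. Bb is the fifth of Eb minor-major seventh (Eb–Gb–Bb–D), so this is second inversion.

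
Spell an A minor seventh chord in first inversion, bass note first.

The chord tones are A–C–E–G. With the third (C) lowest for first inversion: C, E, G, A.

C, E, G, A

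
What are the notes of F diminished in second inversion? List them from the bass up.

F diminished is F–Ab–Cb. Second inversion puts the fifth (Cb) in the bass, with the remaining tones above: Cb, F, Ab.

Cb, F, Ab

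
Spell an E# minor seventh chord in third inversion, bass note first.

The chord tones are E#–G#–B#–D#. With the seventh (D#) lowest for third inversion: D#, E#, G#, B#.

D#, E#, G#, B#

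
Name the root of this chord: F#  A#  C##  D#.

Reordering F#, A#, C##, D# into stacked thirds gives D#–F#–A#–C##; the bottom of that stack, D#, is the root.

D#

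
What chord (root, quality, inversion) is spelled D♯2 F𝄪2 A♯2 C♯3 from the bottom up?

D# dominant seventh, root position

The pitch classes D#, F##, A#, C# arrange in thirds as D#–F##–A#–C#: a D# dominant seventh chord.
With the root (D#) in the bass, the chord is in root position (figured bass 7).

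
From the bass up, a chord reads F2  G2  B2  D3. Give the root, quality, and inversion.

The pitch classes F, G, B, D arrange in thirds as G–B–D–F: a G dominant seventh chord.
F is the seventh of G dominant seventh; seventh in the bass means third inversion (figured bass 4/2).

G dominant seventh, third inversion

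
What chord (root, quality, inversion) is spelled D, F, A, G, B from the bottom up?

G dominant ninth, second inversion

Reducing to letter names: D, F, A, G, B. These stack in thirds as G–B–D–F–A — a G dominant ninth chord.
The lowest note is D, the fifth of the chord, so this is second inversion.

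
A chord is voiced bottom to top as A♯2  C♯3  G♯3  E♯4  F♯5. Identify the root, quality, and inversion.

F# major ninth, first inversion

The distinct note names are A#, C#, G#, E#, F#. Stacked in thirds they read F#–A#–C#–E#–G#, which is a major ninth chord on F#.
A# is the third of F# major ninth; third in the bass means first inversion.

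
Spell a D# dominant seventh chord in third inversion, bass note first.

Spelling D# dominant seventh: D#–F##–A#–C#. In third inversion the seventh is bass, giving C#, D#, F##, A# from the bottom.

C#, D#, F##, A#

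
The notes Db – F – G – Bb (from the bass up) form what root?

G

Db, F, G, Bb are the tones of a G half-diminished seventh chord (G–Bb–Db–F), making G the root.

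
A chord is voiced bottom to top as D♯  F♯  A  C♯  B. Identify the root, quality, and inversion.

B dominant ninth, first inversion

The pitch classes D#, F#, A, C#, B arrange in thirds as B–D#–F#–A–C#: a B dominant ninth chord.
The lowest note is D#, the third of the chord, so this is first inversion.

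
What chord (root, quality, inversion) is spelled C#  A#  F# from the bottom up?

F# major, second inversion

The pitch classes C#, A#, F# arrange in thirds as F#–A#–C#: an F# major triad.
The lowest note is C#, the fifth of the chord, so this is second inversion (figured bass 6/4).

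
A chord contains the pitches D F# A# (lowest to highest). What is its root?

D

Reordering D, F#, A# into stacked thirds gives D–F#–A#; the bottom of that stack, D, is the root.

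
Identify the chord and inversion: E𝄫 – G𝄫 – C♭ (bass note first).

Cb diminished, first inversion

Reducing to letter names: Ebb, Gbb, Cb. These stack in thirds as Cb–Ebb–Gbb — a Cb diminished triad.
Ebb is the third of Cb diminished; third in the bass means first inversion (figured bass 6).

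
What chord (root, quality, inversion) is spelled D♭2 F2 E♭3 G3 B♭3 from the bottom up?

The pitch classes Db, F, Eb, G, Bb arrange in thirds as Eb–G–Bb–Db–F: an Eb dominant ninth chord.
With the seventh (Db) in the bass, the chord is in third inversion.

Eb dominant ninth, third inversion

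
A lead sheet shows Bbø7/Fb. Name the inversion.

second inversion

Bbø7/Fb means Bb half-diminished seventh with Fb in the bass. Fb is the fifth of Bb half-diminished seventh (Bb–Db–Fb–Ab), so this is second inversion.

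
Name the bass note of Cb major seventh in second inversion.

Gb

Cb major seventh is Cb–Eb–Gb–Bb. Second inversion places the fifth in the bass: Gb.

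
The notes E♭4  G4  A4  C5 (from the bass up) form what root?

A

The distinct letter names are Eb, G, A, C. Arranged as a stack of thirds they read A–C–Eb–G, so A is the root (an A half-diminished seventh chord).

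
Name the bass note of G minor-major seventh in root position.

G

G minor-major seventh is G–Bb–D–F#. Root position places the root in the bass: G.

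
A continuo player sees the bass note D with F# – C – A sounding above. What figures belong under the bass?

7

The notes D, F#, C, A stack in thirds as D–F#–A–C — a D dominant seventh chord. The bass D is the root, so this is root position: figured 7.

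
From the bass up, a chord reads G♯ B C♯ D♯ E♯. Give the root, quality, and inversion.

The pitch classes G#, B, C#, D#, E# arrange in thirds as C#–E#–G#–B–D#: a C# dominant ninth chord.
With the fifth (G#) in the bass, the chord is in second inversion.

C# dominant ninth, second inversion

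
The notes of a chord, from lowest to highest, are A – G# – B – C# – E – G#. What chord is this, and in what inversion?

A major ninth, root position

Reducing to letter names: A, G#, B, C#, E. These stack in thirds as A–C#–E–G#–B — an A major ninth chord.
With the root (A) in the bass, the chord is in root position.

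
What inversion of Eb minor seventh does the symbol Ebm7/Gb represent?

Ebm7/Gb means Eb minor seventh with Gb in the bass. Gb is the third of Eb minor seventh (Eb–Gb–Bb–Db), so this is first inversion.

first inversion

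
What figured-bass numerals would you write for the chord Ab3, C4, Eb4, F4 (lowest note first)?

6/5

The notes Ab, C, Eb, F stack in thirds as F–Ab–C–Eb — an F minor seventh chord. The bass Ab is the third, so this is first inversion: figured 6/5.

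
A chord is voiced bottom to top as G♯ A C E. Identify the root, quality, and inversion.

A minor-major seventh, third inversion

The distinct note names are G#, A, C, E. Stacked in thirds they read A–C–E–G#, which is a minor-major seventh chord on A.
The lowest note is G#, the seventh of the chord, so this is third inversion (figured bass 4/2).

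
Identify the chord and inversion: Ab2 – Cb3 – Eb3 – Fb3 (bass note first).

Fb major seventh, first inversion

The pitch classes Ab, Cb, Eb, Fb arrange in thirds as Fb–Ab–Cb–Eb: an Fb major seventh chord.
Ab is the third of Fb major seventh; third in the bass means first inversion (figured bass 6/5).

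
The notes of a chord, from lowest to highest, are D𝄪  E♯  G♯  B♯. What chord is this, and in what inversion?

E# minor-major seventh, third inversion

The distinct note names are D##, E#, G#, B#. Stacked in thirds they read E#–G#–B#–D##, which is a minor-major seventh chord on E#.
D## is the seventh of E# minor-major seventh; seventh in the bass means third inversion (figured bass 4/2).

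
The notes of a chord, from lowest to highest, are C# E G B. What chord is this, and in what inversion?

C# half-diminished seventh, root position

Reducing to letter names: C#, E, G, B. These stack in thirds as C#–E–G–B — a C# half-diminished seventh chord.
With the root (C#) in the bass, the chord is in root position (figured bass 7).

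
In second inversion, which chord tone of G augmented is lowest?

The fifth of G augmented (G–B–D#) is D#; that is the bass in second inversion.

D#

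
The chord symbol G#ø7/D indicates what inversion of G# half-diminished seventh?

second inversion

G#ø7/D means G# half-diminished seventh with D in the bass. D is the fifth of G# half-diminished seventh (G#–B–D–F#), so this is second inversion.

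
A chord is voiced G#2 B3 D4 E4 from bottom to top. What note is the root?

Reordering G#, B, D, E into stacked thirds gives E–G#–B–D; the bottom of that stack, E, is the root.

E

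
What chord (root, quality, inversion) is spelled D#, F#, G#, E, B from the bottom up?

The distinct note names are D#, F#, G#, E, B. Stacked in thirds they read E–G#–B–D#–F#, which is a major ninth chord on E.
The lowest note is D#, the seventh of the chord, so this is third inversion.

E major ninth, third inversion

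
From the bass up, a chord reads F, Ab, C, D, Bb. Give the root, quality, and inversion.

Bb dominant ninth, second inversion

The pitch classes F, Ab, C, D, Bb arrange in thirds as Bb–D–F–Ab–C: a Bb dominant ninth chord.
F is the fifth of Bb dominant ninth; fifth in the bass means second inversion.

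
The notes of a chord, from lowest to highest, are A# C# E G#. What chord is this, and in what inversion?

A# half-diminished seventh, root position

The pitch classes A#, C#, E, G# arrange in thirds as A#–C#–E–G#: an A# half-diminished seventh chord.
A# is the root of A# half-diminished seventh; root in the bass means root position (figured bass 7).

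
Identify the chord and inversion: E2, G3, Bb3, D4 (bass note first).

The distinct note names are E, G, Bb, D. Stacked in thirds they read E–G–Bb–D, which is a half-diminished seventh chord on E.
With the root (E) in the bass, the chord is in root position (figured bass 7).

E half-diminished seventh, root position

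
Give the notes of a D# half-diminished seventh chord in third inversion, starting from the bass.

The chord tones are D#–F#–A–C#. With the seventh (C#) lowest for third inversion: C#, D#, F#, A.

C#, D#, F#, A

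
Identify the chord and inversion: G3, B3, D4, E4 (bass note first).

The pitch classes G, B, D, E arrange in thirds as E–G–B–D: an E minor seventh chord.
The lowest note is G, the third of the chord, so this is first inversion (figured bass 6/5).

E minor seventh, first inversion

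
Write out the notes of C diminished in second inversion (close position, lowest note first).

Gb, C, Eb

C diminished is C–Eb–Gb. Second inversion puts the fifth (Gb) in the bass, with the remaining tones above: Gb, C, Eb.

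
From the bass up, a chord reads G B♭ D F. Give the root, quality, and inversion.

Reducing to letter names: G, Bb, D, F. These stack in thirds as G–Bb–D–F — a G minor seventh chord.
With the root (G) in the bass, the chord is in root position (figured bass 7).

G minor seventh, root position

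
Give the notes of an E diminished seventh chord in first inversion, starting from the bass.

Spelling E diminished seventh: E–G–Bb–Db. In first inversion the third is bass, giving G, Bb, Db, E from the bottom.

G, Bb, Db, E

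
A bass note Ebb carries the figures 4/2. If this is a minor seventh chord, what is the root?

The figures 4/2 mean the seventh of the chord is in the bass. If Ebb is the seventh of a minor seventh chord, the root is Fb (chord tones Fb–Abb–Cb–Ebb).

Fb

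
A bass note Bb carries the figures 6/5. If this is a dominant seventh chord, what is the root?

Gb

The figures 6/5 mean the third of the chord is in the bass. If Bb is the third of a dominant seventh chord, the root is Gb (chord tones Gb–Bb–Db–Fb).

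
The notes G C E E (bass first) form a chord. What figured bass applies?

The notes G, C, E stack in thirds as C–E–G — a C major triad. The bass G is the fifth, so this is second inversion: figured 6/4.

6/4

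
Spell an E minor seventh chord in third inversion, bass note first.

D, E, G, B

E minor seventh is E–G–B–D. Third inversion puts the seventh (D) in the bass, with the remaining tones above: D, E, G, B.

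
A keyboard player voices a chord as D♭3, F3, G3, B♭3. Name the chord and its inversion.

The pitch classes Db, F, G, Bb arrange in thirds as G–Bb–Db–F: a G half-diminished seventh chord.
With the fifth (Db) in the bass, the chord is in second inversion (figured bass 4/3).

G half-diminished seventh, second inversion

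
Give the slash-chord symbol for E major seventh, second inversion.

Emaj7/B

Second inversion of E major seventh has the fifth (B) in the bass. As a slash chord: Emaj7/B.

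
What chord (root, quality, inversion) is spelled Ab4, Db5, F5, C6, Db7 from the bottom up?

Reducing to letter names: Ab, Db, F, C. These stack in thirds as Db–F–Ab–C — a Db major seventh chord.
The lowest note is Ab, the fifth of the chord, so this is second inversion (figured bass 4/3).

Db major seventh, second inversion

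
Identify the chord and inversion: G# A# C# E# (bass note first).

A# minor seventh, third inversion

Reducing to letter names: G#, A#, C#, E#. These stack in thirds as A#–C#–E#–G# — an A# minor seventh chord.
The lowest note is G#, the seventh of the chord, so this is third inversion (figured bass 4/2).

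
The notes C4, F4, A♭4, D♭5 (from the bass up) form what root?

Db

C, F, Ab, Db are the tones of a Db major seventh chord (Db–F–Ab–C), making Db the root.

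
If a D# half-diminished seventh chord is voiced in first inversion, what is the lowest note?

The third of D# half-diminished seventh (D#–F#–A–C#) is F#; that is the bass in first inversion.

F#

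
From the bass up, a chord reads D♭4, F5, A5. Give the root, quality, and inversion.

Reducing to letter names: Db, F, A. These stack in thirds as Db–F–A — a Db augmented triad.
With the root (Db) in the bass, the chord is in root position (figured bass 5/3).

Db augmented, root position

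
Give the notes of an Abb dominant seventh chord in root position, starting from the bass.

Abb, Cb, Ebb, Gbb

The chord tones are Abb–Cb–Ebb–Gbb. With the root (Abb) lowest for root position: Abb, Cb, Ebb, Gbb.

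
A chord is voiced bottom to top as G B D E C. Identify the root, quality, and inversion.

C major ninth, second inversion

The distinct note names are G, B, D, E, C. Stacked in thirds they read C–E–G–B–D, which is a major ninth chord on C.
The lowest note is G, the fifth of the chord, so this is second inversion.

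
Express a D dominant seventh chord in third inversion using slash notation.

D7/C

Third inversion of D dominant seventh has the seventh (C) in the bass. As a slash chord: D7/C.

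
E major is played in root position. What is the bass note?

In root position the root is lowest. For E major (E–G#–B) that is E.

E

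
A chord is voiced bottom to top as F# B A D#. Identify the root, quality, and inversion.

B dominant seventh, second inversion

The pitch classes F#, B, A, D# arrange in thirds as B–D#–F#–A: a B dominant seventh chord.
With the fifth (F#) in the bass, the chord is in second inversion (figured bass 4/3).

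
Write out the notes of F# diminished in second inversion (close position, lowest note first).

C, F#, A

F# diminished is F#–A–C. Second inversion puts the fifth (C) in the bass, with the remaining tones above: C, F#, A.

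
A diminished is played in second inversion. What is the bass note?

A diminished is A–C–Eb. Second inversion places the fifth in the bass: Eb.

Eb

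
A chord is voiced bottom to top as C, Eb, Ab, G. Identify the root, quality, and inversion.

Ab major seventh, first inversion

The pitch classes C, Eb, Ab, G arrange in thirds as Ab–C–Eb–G: an Ab major seventh chord.
The lowest note is C, the third of the chord, so this is first inversion (figured bass 6/5).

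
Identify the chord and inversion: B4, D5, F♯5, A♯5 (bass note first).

B minor-major seventh, root position

Reducing to letter names: B, D, F#, A#. These stack in thirds as B–D–F#–A# — a B minor-major seventh chord.
With the root (B) in the bass, the chord is in root position (figured bass 7).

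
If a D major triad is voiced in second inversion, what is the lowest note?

A

In second inversion the fifth is lowest. For D major (D–F#–A) that is A.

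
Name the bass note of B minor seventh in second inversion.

F#

In second inversion the fifth is lowest. For B minor seventh (B–D–F#–A) that is F#.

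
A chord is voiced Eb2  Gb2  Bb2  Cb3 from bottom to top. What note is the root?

Cb

Eb, Gb, Bb, Cb are the tones of a Cb major seventh chord (Cb–Eb–Gb–Bb), making Cb the root.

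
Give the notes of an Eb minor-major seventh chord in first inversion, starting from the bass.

Eb minor-major seventh is Eb–Gb–Bb–D. First inversion puts the third (Gb) in the bass, with the remaining tones above: Gb, Bb, D, Eb.

Gb, Bb, D, Eb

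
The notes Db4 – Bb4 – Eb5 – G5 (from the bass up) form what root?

Eb

Db, Bb, Eb, G are the tones of an Eb dominant seventh chord (Eb–G–Bb–Db), making Eb the root.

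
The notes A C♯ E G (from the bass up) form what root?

A

The distinct letter names are A, C#, E, G. Arranged as a stack of thirds they read A–C#–E–G, so A is the root (an A dominant seventh chord).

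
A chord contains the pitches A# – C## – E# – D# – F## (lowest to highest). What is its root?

A#, C##, E#, D#, F## are the tones of a D# major ninth chord (D#–F##–A#–C##–E#), making D# the root.

D#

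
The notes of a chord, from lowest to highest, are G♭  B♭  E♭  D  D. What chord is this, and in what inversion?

Eb minor-major seventh, first inversion

Reducing to letter names: Gb, Bb, Eb, D. These stack in thirds as Eb–Gb–Bb–D — an Eb minor-major seventh chord.
With the third (Gb) in the bass, the chord is in first inversion (figured bass 6/5).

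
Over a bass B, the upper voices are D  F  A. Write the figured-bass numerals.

7

The notes B, D, F, A stack in thirds as B–D–F–A — a B half-diminished seventh chord. The bass B is the root, so this is root position: figured 7.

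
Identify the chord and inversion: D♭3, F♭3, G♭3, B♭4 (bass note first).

Reducing to letter names: Db, Fb, Gb, Bb. These stack in thirds as Gb–Bb–Db–Fb — a Gb dominant seventh chord.
Db is the fifth of Gb dominant seventh; fifth in the bass means second inversion (figured bass 4/3).

Gb dominant seventh, second inversion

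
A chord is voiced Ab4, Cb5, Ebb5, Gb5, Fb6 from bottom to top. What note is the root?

Fb

Reordering Ab, Cb, Ebb, Gb, Fb into stacked thirds gives Fb–Ab–Cb–Ebb–Gb; the bottom of that stack, Fb, is the root.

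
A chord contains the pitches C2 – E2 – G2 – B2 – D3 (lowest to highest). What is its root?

C

Reordering C, E, G, B, D into stacked thirds gives C–E–G–B–D; the bottom of that stack, C, is the root.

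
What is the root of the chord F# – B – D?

Reordering F#, B, D into stacked thirds gives B–D–F#; the bottom of that stack, B, is the root.

B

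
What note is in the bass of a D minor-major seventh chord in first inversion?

The third of D minor-major seventh (D–F–A–C#) is F; that is the bass in first inversion.

F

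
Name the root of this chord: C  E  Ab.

Reordering C, E, Ab into stacked thirds gives Ab–C–E; the bottom of that stack, Ab, is the root.

Ab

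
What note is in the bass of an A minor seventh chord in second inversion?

A minor seventh is A–C–E–G. Second inversion places the fifth in the bass: E.

E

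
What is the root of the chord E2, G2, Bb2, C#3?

C#

Reordering E, G, Bb, C# into stacked thirds gives C#–E–G–Bb; the bottom of that stack, C#, is the root.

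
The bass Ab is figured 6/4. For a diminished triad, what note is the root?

The figures 6/4 mean the fifth of the chord is in the bass. If Ab is the fifth of a diminished triad, the root is D (chord tones D–F–Ab).

D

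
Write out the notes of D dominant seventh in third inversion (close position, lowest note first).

D dominant seventh is D–F#–A–C. Third inversion puts the seventh (C) in the bass, with the remaining tones above: C, D, F#, A.

C, D, F#, A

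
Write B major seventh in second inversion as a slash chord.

Second inversion of B major seventh has the fifth (F#) in the bass. As a slash chord: Bmaj7/F#.

Bmaj7/F#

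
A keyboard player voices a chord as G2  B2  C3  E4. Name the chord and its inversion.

C major seventh, second inversion

Reducing to letter names: G, B, C, E. These stack in thirds as C–E–G–B — a C major seventh chord.
G is the fifth of C major seventh; fifth in the bass means second inversion (figured bass 4/3).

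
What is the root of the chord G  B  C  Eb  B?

Reordering G, B, C, Eb into stacked thirds gives C–Eb–G–B; the bottom of that stack, C, is the root.

C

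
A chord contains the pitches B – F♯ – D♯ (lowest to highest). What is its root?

B

The distinct letter names are B, F#, D#. Arranged as a stack of thirds they read B–D#–F#, so B is the root (a B major triad).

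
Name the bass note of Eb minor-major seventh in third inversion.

Eb minor-major seventh is Eb–Gb–Bb–D. Third inversion places the seventh in the bass: D.

D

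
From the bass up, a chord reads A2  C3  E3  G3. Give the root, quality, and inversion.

A minor seventh, root position

The distinct note names are A, C, E, G. Stacked in thirds they read A–C–E–G, which is a minor seventh chord on A.
A is the root of A minor seventh; root in the bass means root position (figured bass 7).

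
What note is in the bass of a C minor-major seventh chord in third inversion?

B

In third inversion the seventh is lowest. For C minor-major seventh (C–Eb–G–B) that is B.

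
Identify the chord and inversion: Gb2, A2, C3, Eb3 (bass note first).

Reducing to letter names: Gb, A, C, Eb. These stack in thirds as A–C–Eb–Gb — an A diminished seventh chord.
With the seventh (Gb) in the bass, the chord is in third inversion (figured bass 4/2).

A diminished seventh, third inversion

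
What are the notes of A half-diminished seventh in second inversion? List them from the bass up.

Eb, G, A, C

A half-diminished seventh is A–C–Eb–G. Second inversion puts the fifth (Eb) in the bass, with the remaining tones above: Eb, G, A, C.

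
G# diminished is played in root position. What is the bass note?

G# diminished is G#–B–D. Root position places the root in the bass: G#.

G#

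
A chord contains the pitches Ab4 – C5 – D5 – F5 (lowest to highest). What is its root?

The distinct letter names are Ab, C, D, F. Arranged as a stack of thirds they read D–F–Ab–C, so D is the root (a D half-diminished seventh chord).

D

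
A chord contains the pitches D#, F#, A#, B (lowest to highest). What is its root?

B

The distinct letter names are D#, F#, A#, B. Arranged as a stack of thirds they read B–D#–F#–A#, so B is the root (a B major seventh chord).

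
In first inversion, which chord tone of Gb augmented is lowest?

Bb

In first inversion the third is lowest. For Gb augmented (Gb–Bb–D) that is Bb.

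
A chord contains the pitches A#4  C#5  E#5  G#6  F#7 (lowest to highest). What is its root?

The distinct letter names are A#, C#, E#, G#, F#. Arranged as a stack of thirds they read F#–A#–C#–E#–G#, so F# is the root (an F# major ninth chord).

F#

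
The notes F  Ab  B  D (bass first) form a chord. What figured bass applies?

4/3

The notes F, Ab, B, D stack in thirds as B–D–F–Ab — a B diminished seventh chord. The bass F is the fifth, so this is second inversion: figured 4/3.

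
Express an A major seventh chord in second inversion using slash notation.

Second inversion of A major seventh has the fifth (E) in the bass. As a slash chord: Amaj7/E.

Amaj7/E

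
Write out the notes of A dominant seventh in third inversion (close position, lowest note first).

The chord tones are A–C#–E–G. With the seventh (G) lowest for third inversion: G, A, C#, E.

G, A, C#, E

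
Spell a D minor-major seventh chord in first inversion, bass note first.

Spelling D minor-major seventh: D–F–A–C#. In first inversion the third is bass, giving F, A, C#, D from the bottom.

F, A, C#, D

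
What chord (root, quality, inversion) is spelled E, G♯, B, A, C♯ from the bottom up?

A major ninth, second inversion

Reducing to letter names: E, G#, B, A, C#. These stack in thirds as A–C#–E–G#–B — an A major ninth chord.
The lowest note is E, the fifth of the chord, so this is second inversion.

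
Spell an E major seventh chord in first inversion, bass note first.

G#, B, D#, E

The chord tones are E–G#–B–D#. With the third (G#) lowest for first inversion: G#, B, D#, E.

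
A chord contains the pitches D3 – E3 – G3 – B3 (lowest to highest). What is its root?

E

Reordering D, E, G, B into stacked thirds gives E–G–B–D; the bottom of that stack, E, is the root.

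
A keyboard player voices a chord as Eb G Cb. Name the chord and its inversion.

Cb augmented, first inversion

The pitch classes Eb, G, Cb arrange in thirds as Cb–Eb–G: a Cb augmented triad.
With the third (Eb) in the bass, the chord is in first inversion (figured bass 6).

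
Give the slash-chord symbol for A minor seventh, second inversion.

Am7/E

Second inversion of A minor seventh has the fifth (E) in the bass. As a slash chord: Am7/E.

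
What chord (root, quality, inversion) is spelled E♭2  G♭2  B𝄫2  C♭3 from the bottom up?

Cb dominant seventh, first inversion

The distinct note names are Eb, Gb, Bbb, Cb. Stacked in thirds they read Cb–Eb–Gb–Bbb, which is a dominant seventh chord on Cb.
The lowest note is Eb, the third of the chord, so this is first inversion (figured bass 6/5).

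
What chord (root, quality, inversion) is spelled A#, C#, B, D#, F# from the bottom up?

B major ninth, third inversion

The pitch classes A#, C#, B, D#, F# arrange in thirds as B–D#–F#–A#–C#: a B major ninth chord.
The lowest note is A#, the seventh of the chord, so this is third inversion.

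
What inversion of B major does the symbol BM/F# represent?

BM/F# means B major with F# in the bass. F# is the fifth of B major (B–D#–F#), so this is second inversion.

second inversion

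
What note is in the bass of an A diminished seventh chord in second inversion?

A diminished seventh is A–C–Eb–Gb. Second inversion places the fifth in the bass: Eb.

Eb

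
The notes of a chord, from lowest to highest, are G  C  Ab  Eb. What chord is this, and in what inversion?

Ab major seventh, third inversion

The pitch classes G, C, Ab, Eb arrange in thirds as Ab–C–Eb–G: an Ab major seventh chord.
G is the seventh of Ab major seventh; seventh in the bass means third inversion (figured bass 4/2).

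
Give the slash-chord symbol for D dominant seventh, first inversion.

D7/F#

First inversion of D dominant seventh has the third (F#) in the bass. As a slash chord: D7/F#.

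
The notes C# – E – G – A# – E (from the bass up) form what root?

A#

Reordering C#, E, G, A# into stacked thirds gives A#–C#–E–G; the bottom of that stack, A#, is the root.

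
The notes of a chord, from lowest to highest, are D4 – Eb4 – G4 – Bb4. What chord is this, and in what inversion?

Eb major seventh, third inversion

The pitch classes D, Eb, G, Bb arrange in thirds as Eb–G–Bb–D: an Eb major seventh chord.
D is the seventh of Eb major seventh; seventh in the bass means third inversion (figured bass 4/2).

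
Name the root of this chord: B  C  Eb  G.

The distinct letter names are B, C, Eb, G. Arranged as a stack of thirds they read C–Eb–G–B, so C is the root (a C minor-major seventh chord).

C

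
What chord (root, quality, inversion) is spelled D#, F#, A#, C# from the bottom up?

The pitch classes D#, F#, A#, C# arrange in thirds as D#–F#–A#–C#: a D# minor seventh chord.
The lowest note is D#, the root of the chord, so this is root position (figured bass 7).

D# minor seventh, root position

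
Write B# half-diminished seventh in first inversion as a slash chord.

B#ø7/D#

First inversion of B# half-diminished seventh has the third (D#) in the bass. As a slash chord: B#ø7/D#.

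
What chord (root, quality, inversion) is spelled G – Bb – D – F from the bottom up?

G minor seventh, root position

The pitch classes G, Bb, D, F arrange in thirds as G–Bb–D–F: a G minor seventh chord.
The lowest note is G, the root of the chord, so this is root position (figured bass 7).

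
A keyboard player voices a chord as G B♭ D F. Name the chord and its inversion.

G minor seventh, root position

The pitch classes G, Bb, D, F arrange in thirds as G–Bb–D–F: a G minor seventh chord.
The lowest note is G, the root of the chord, so this is root position (figured bass 7).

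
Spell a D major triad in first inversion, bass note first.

F#, A, D

Spelling D major: D–F#–A. In first inversion the third is bass, giving F#, A, D from the bottom.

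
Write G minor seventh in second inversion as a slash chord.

Second inversion of G minor seventh has the fifth (D) in the bass. As a slash chord: Gm7/D.

Gm7/D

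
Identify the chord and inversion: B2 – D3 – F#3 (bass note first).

B minor, root position

The distinct note names are B, D, F#. Stacked in thirds they read B–D–F#, which is a minor triad on B.
B is the root of B minor; root in the bass means root position (figured bass 5/3).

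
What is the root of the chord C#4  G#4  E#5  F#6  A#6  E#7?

The distinct letter names are C#, G#, E#, F#, A#. Arranged as a stack of thirds they read F#–A#–C#–E#–G#, so F# is the root (an F# major ninth chord).

F#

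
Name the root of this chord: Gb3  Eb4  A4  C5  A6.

A

Reordering Gb, Eb, A, C into stacked thirds gives A–C–Eb–Gb; the bottom of that stack, A, is the root.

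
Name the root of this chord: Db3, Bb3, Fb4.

Reordering Db, Bb, Fb into stacked thirds gives Bb–Db–Fb; the bottom of that stack, Bb, is the root.

Bb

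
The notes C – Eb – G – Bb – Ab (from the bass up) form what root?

Ab

Reordering C, Eb, G, Bb, Ab into stacked thirds gives Ab–C–Eb–G–Bb; the bottom of that stack, Ab, is the root.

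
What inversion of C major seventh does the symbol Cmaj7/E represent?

first inversion

Cmaj7/E means C major seventh with E in the bass. E is the third of C major seventh (C–E–G–B), so this is first inversion.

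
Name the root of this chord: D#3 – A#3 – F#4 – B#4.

Reordering D#, A#, F#, B# into stacked thirds gives B#–D#–F#–A#; the bottom of that stack, B#, is the root.

B#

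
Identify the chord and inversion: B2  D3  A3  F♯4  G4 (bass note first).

G major ninth, first inversion

The distinct note names are B, D, A, F#, G. Stacked in thirds they read G–B–D–F#–A, which is a major ninth chord on G.
The lowest note is B, the third of the chord, so this is first inversion.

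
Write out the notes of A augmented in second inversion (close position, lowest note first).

Spelling A augmented: A–C#–E#. In second inversion the fifth is bass, giving E#, A, C# from the bottom.

E#, A, C#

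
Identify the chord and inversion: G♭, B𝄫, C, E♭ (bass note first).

C diminished seventh, second inversion

The distinct note names are Gb, Bbb, C, Eb. Stacked in thirds they read C–Eb–Gb–Bbb, which is a diminished seventh chord on C.
Gb is the fifth of C diminished seventh; fifth in the bass means second inversion (figured bass 4/3).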